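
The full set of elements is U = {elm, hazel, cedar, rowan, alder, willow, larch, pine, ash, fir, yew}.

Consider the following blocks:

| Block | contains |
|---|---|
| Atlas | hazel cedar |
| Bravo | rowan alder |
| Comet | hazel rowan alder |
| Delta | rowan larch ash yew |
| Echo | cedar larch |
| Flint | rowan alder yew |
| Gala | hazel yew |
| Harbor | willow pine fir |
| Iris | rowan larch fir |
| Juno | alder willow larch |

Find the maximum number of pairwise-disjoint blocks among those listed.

Bravo, Echo, Gala, Harbor are pairwise disjoint (Bravo={rowan,alder}; Echo={cedar,larch}; Gala={hazel,yew}; Harbor={willow,pine,fir}).
Every remaining block overlaps one of these, and no 5 of the listed blocks are pairwise disjoint, so 4 is the maximum.

4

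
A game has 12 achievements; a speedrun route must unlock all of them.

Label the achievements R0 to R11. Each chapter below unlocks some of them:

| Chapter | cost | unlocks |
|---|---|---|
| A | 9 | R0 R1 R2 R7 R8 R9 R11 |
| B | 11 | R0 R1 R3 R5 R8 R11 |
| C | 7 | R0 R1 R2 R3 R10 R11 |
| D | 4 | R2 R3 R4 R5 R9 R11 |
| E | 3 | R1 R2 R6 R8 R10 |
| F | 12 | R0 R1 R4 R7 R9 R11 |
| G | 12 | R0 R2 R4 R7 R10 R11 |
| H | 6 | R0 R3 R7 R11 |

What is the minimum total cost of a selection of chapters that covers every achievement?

13

D, E, H together cover every achievement (D ∪ E ∪ H = {R0, R1, R2, R3, R4, R5, R6, R7, R8, R9, R10, R11}); total cost 4 + 3 + 6 = 13.
No covering selection has total cost below 13.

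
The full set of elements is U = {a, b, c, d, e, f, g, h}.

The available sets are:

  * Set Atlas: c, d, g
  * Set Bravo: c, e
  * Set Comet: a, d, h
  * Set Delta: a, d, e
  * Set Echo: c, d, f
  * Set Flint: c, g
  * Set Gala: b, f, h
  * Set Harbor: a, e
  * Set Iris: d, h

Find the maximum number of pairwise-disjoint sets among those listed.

Flint, Gala, Harbor are pairwise disjoint (Flint={c,g}; Gala={b,f,h}; Harbor={a,e}).
Every remaining set overlaps one of these, and no 4 of the listed sets are pairwise disjoint, so 3 is the maximum.

3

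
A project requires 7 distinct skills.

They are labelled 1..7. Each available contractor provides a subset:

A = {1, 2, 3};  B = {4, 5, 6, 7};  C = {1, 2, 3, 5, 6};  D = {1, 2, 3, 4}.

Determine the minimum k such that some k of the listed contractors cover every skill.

Take {B, D}. Their union is {1, 2, 3, 4, 5, 6, 7}, which is all 7 skills.
No single contractor has all 7 skills (the largest, C, has 5), so 2 is optimal.

2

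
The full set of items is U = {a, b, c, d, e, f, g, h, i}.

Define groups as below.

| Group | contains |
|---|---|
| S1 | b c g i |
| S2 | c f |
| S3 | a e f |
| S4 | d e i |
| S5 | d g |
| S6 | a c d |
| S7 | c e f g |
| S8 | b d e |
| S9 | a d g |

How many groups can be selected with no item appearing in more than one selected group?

S2, S4 are pairwise disjoint (S2={c,f}; S4={d,e,i}).
Every remaining group overlaps one of these, and no 3 of the listed groups are pairwise disjoint, so 2 is the maximum.

2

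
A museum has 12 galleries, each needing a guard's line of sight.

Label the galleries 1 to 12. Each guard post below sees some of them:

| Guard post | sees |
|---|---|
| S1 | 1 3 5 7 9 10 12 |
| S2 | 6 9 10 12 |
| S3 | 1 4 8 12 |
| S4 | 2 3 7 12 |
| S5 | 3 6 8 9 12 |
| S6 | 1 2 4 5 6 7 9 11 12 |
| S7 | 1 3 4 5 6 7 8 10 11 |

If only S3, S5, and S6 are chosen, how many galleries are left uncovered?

1

Union of S3, S5, S6 = {1, 2, 3, 4, 5, 6, 7, 8, 9, 11, 12}.
Not covered: 10 — 1 gallery.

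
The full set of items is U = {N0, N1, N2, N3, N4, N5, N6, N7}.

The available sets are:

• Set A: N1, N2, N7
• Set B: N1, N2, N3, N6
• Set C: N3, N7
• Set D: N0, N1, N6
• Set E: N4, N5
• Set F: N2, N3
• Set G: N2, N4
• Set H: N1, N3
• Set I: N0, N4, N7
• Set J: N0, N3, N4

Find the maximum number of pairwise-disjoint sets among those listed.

D, E, F are pairwise disjoint (D={N0,N1,N6}; E={N4,N5}; F={N2,N3}).
Every remaining set overlaps one of these, and no 4 of the listed sets are pairwise disjoint, so 3 is the maximum.

3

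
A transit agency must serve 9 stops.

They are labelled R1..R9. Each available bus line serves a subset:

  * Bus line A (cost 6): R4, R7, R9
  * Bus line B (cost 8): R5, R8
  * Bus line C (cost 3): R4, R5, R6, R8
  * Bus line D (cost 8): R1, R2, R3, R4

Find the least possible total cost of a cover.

A, C, D together cover every stop (A ∪ C ∪ D = {R1, R2, R3, R4, R5, R6, R7, R8, R9}); total cost 6 + 3 + 8 = 17.
No covering selection has total cost below 17.

17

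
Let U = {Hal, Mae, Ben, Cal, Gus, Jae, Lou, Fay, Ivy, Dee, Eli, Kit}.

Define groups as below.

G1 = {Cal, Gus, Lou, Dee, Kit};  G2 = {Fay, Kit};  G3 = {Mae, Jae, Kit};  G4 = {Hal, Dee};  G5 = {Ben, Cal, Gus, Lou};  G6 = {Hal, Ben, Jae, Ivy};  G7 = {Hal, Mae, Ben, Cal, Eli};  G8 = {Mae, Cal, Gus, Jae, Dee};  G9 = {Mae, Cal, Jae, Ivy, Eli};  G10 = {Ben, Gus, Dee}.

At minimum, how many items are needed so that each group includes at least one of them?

4

H = {Ben, Jae, Dee, Kit} meets every group (each contains at least one member of H), and |H| = 4.
No choice of 3 items meets every group, so 4 is the minimum.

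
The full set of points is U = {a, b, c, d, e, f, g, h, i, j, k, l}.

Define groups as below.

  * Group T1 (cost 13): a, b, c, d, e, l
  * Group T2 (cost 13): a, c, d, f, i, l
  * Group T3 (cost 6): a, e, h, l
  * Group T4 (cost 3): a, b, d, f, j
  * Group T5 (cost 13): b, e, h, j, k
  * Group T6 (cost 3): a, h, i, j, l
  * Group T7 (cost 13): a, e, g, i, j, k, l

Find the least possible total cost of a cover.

T1, T4, T6, T7 together cover every point (T1 ∪ T4 ∪ T6 ∪ T7 = {a, b, c, d, e, f, g, h, i, j, k, l}); total cost 13 + 3 + 3 + 13 = 32.
No covering selection has total cost below 32.

32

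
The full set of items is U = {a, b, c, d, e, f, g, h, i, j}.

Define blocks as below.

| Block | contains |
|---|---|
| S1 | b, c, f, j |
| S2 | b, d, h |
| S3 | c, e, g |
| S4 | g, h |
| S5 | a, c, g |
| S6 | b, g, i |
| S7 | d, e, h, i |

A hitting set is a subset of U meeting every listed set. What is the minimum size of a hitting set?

3

T = {b, e, g} meets every block (each contains at least one member of T), and |T| = 3.
No choice of 2 items meets every block, so 3 is the minimum.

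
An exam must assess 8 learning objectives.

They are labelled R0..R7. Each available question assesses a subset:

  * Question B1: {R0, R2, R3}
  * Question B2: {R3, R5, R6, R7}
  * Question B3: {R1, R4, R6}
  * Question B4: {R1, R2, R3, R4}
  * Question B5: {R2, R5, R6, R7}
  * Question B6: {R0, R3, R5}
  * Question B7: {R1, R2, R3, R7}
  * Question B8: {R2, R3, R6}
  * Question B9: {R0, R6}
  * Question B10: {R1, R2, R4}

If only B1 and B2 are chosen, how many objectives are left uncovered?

Union of B1, B2 = {R0, R2, R3, R5, R6, R7}.
Not covered: R1, R4 — 2 objectives.

2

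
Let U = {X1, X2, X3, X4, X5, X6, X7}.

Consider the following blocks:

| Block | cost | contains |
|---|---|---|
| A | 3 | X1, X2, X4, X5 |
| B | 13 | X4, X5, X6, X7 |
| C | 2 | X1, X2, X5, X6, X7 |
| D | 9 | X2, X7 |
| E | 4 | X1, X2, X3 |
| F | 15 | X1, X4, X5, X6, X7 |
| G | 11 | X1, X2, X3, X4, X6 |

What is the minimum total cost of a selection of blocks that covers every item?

9

A, C, E together cover every item (A ∪ C ∪ E = {X1, X2, X3, X4, X5, X6, X7}); total cost 3 + 2 + 4 = 9.
No covering selection has total cost below 9.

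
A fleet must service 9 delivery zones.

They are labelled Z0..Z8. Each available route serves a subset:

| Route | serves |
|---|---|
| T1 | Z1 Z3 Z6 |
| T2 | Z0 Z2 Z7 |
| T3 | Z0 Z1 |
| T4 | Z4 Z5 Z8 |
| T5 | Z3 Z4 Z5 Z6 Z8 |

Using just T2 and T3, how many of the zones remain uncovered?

5

Union of T2, T3 = {Z0, Z1, Z2, Z7}.
Not covered: Z3, Z4, Z5, Z6, Z8 — 5 zones.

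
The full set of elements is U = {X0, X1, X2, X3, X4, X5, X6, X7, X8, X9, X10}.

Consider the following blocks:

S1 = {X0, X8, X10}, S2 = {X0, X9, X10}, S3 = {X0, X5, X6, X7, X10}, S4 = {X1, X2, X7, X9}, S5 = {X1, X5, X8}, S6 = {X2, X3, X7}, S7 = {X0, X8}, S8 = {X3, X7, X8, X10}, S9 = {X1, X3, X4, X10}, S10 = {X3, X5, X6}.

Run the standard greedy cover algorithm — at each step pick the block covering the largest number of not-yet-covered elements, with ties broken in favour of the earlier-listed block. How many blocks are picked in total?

4

Greedy: pick S3 (covers 5 new) → pick S4 (covers 3 new) → pick S8 (covers 2 new) → pick S9 (covers 1 new). Total picks: 4.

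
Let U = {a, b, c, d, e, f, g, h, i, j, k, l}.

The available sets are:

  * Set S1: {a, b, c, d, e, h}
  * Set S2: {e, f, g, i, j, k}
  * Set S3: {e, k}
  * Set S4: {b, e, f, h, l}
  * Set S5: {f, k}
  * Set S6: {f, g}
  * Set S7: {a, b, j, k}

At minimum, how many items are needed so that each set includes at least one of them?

3

T = {e, f, k} meets every set (each contains at least one member of T), and |T| = 3.
No choice of 2 items meets every set, so 3 is the minimum.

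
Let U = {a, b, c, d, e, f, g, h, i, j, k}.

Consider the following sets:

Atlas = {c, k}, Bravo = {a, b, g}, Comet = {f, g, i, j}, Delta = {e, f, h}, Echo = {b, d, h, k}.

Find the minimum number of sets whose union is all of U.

Take {Atlas, Bravo, Comet, Delta, Echo}. Their union is {a, b, c, d, e, f, g, h, i, j, k}, which is all 11 points.
No 4 of the 5 sets cover everything (all 5 combinations miss at least one point), so 5 is optimal.

5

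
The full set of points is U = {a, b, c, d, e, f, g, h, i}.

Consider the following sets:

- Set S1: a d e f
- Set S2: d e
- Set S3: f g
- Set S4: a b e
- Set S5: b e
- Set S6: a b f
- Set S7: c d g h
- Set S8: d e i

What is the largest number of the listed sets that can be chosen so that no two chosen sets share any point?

2

S6, S7 are pairwise disjoint (S6={a,b,f}; S7={c,d,g,h}).
Every remaining set overlaps one of these, and no 3 of the listed sets are pairwise disjoint, so 2 is the maximum.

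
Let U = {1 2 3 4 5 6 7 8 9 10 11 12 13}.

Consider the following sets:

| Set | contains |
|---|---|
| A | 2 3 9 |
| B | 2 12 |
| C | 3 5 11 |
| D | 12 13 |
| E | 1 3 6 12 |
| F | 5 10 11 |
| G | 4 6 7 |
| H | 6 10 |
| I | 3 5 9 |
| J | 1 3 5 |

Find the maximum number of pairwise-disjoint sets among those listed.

4

A, D, F, G are pairwise disjoint (A={2,3,9}; D={12,13}; F={5,10,11}; G={4,6,7}).
Every remaining set overlaps one of these, and no 5 of the listed sets are pairwise disjoint, so 4 is the maximum.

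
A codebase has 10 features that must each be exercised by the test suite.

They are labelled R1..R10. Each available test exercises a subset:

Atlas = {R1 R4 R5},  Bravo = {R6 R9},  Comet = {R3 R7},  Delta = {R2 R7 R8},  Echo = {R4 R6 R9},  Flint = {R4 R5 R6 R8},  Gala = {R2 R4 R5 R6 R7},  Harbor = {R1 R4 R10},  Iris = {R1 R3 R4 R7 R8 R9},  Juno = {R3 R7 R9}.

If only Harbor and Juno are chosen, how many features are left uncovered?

Union of Harbor, Juno = {R1, R3, R4, R7, R9, R10}.
Not covered: R2, R5, R6, R8 — 4 features.

4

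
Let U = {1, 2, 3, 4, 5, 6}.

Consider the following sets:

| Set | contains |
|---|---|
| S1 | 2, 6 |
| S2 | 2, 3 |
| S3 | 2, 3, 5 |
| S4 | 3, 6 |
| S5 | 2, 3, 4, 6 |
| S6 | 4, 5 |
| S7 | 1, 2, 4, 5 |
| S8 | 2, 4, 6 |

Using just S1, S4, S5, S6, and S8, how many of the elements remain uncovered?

Union of S1, S4, S5, S6, S8 = {2, 3, 4, 5, 6}.
Not covered: 1 — 1 element.

1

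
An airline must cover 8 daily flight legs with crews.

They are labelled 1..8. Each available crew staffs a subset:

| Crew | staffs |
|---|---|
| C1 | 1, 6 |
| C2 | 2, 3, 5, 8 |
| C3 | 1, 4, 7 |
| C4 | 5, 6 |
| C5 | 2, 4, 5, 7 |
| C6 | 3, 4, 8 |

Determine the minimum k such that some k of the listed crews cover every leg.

3

Take {C1, C5, C6}. Their union is {1, 2, 3, 4, 5, 6, 7, 8}, which is all 8 legs.
No 2 of the 6 crews cover everything (all 15 combinations miss at least one leg), so 3 is optimal.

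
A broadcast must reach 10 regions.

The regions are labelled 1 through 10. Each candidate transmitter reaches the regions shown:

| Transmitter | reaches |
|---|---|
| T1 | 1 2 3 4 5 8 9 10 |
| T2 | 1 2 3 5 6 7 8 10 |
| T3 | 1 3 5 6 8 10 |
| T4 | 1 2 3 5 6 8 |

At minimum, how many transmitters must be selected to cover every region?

T1 and T2 together: T1 ∪ T2 = {1, 2, 3, 4, 5, 6, 7, 8, 9, 10} — every region is covered.
No single transmitter has all 10 regions (the largest, T1, has 8), so 2 is optimal.

2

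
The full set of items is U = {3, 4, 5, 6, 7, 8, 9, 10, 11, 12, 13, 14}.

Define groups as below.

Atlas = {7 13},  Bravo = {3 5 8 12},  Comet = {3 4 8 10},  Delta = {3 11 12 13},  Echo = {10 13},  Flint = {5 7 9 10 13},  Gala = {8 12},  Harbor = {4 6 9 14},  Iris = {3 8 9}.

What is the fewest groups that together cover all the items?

Bravo, Delta, Flint, and Harbor cover everything between them: the union {3, 4, 5, 6, 7, 8, 9, 10, 11, 12, 13, 14} is all of U.
No 3 of the 9 groups cover everything (all 84 combinations miss at least one item), so 4 is optimal.

4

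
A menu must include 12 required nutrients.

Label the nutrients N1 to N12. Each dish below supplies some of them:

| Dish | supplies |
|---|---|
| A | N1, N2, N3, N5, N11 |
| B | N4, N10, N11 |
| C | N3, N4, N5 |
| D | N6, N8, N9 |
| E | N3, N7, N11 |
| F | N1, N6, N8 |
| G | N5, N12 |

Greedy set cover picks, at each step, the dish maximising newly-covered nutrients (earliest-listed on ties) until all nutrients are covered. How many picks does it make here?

5

Greedy: pick A (covers 5 new) → pick D (covers 3 new) → pick B (covers 2 new) → pick E (covers 1 new) → pick G (covers 1 new). Total picks: 5.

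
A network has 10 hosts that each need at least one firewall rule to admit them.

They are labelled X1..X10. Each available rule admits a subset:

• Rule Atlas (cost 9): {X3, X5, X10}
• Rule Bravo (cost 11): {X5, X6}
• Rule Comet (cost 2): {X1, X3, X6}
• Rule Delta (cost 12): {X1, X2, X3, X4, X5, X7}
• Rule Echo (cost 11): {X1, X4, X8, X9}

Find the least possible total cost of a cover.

34

Atlas, Comet, Delta, Echo together cover every host (Atlas ∪ Comet ∪ Delta ∪ Echo = {X1, X2, X3, X4, X5, X6, X7, X8, X9, X10}); total cost 9 + 2 + 12 + 11 = 34.
No covering selection has total cost below 34.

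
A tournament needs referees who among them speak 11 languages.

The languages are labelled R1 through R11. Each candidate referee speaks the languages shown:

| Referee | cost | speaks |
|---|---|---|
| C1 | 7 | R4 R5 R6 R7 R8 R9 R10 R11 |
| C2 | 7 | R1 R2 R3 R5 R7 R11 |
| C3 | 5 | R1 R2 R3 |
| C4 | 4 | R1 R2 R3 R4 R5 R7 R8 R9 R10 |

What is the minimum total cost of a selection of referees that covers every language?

11

C1, C4 together cover every language (C1 ∪ C4 = {R1, R2, R3, R4, R5, R6, R7, R8, R9, R10, R11}); total cost 7 + 4 = 11.
No covering selection has total cost below 11.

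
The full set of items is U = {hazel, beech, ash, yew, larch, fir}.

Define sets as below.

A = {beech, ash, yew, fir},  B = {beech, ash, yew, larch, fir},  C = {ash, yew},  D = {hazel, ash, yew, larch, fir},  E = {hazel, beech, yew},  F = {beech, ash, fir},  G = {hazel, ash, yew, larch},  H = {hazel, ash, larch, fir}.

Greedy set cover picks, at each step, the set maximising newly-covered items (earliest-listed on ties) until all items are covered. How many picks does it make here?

2

Greedy: pick B (covers 5 new) → pick D (covers 1 new). Total picks: 2.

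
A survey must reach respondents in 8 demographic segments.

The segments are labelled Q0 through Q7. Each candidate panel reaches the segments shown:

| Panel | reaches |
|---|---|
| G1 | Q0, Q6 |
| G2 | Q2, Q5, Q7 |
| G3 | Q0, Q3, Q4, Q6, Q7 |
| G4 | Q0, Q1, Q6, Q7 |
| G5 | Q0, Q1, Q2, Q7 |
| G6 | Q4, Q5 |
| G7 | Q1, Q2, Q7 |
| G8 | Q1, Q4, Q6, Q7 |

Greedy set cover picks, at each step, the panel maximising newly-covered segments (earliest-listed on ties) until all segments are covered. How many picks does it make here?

Greedy: pick G3 (covers 5 new) → pick G2 (covers 2 new) → pick G4 (covers 1 new). Total picks: 3.

3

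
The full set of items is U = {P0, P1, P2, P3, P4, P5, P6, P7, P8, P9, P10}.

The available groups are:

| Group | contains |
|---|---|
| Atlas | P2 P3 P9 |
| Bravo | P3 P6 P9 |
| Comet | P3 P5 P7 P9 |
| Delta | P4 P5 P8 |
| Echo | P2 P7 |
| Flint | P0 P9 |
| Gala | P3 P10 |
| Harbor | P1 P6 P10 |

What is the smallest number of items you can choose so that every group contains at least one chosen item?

4

Take H = {P4, P7, P9, P10}. Each listed group contains at least one of these, so H is a hitting set of size 4.
The groups Delta, Echo, Flint, Harbor are pairwise disjoint, so any hitting set needs a separate item for each — at least 4. Hence 4 is optimal.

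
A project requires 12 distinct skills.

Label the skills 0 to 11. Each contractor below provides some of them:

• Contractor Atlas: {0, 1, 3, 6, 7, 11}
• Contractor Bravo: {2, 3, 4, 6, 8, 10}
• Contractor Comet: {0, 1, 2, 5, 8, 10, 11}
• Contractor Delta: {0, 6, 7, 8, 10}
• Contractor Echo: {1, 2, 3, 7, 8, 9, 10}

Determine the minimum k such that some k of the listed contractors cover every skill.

Take {Bravo, Comet, Echo}. Their union is {0, 1, 2, 3, 4, 5, 6, 7, 8, 9, 10, 11}, which is all 12 skills.
Only Bravo contains 4, so Bravo is forced; the remaining 6 skills need at least 2 more contractors (each remaining contractor adds at most 4) — so at least 3 contractors are needed, and 3 is optimal.

3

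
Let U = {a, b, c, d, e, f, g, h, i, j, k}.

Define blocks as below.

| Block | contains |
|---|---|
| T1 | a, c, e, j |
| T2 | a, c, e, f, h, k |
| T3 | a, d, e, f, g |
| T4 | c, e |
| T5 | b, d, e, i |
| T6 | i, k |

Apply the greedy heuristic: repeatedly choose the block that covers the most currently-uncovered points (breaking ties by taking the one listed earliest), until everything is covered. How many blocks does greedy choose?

Greedy: pick T2 (covers 6 new) → pick T5 (covers 3 new) → pick T1 (covers 1 new) → pick T3 (covers 1 new). Total picks: 4.

4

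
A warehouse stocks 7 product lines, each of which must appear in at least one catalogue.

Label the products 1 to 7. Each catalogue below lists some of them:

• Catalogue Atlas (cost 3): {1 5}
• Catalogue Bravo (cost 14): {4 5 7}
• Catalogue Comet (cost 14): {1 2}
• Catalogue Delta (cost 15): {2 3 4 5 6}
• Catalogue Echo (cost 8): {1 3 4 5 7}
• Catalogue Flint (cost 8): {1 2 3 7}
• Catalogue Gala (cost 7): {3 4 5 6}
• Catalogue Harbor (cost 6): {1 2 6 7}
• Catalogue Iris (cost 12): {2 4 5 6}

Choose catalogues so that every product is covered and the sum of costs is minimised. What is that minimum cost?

Gala, Harbor together cover every product (Gala ∪ Harbor = {1, 2, 3, 4, 5, 6, 7}); total cost 7 + 6 = 13.
The greedy pick Atlas, Harbor, Gala costs 16; no covering selection beats 13.

13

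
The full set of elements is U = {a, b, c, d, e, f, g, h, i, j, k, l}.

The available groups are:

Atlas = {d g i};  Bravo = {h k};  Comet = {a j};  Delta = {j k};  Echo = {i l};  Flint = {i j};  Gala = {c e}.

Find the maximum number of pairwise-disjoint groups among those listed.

Bravo, Comet, Echo, Gala are pairwise disjoint (Bravo={h,k}; Comet={a,j}; Echo={i,l}; Gala={c,e}).
Every remaining group overlaps one of these, and no 5 of the listed groups are pairwise disjoint, so 4 is the maximum.

4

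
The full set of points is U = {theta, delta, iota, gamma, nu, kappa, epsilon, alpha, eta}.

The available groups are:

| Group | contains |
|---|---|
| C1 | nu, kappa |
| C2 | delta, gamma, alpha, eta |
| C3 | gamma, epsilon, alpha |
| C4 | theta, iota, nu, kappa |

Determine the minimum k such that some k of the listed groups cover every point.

3

C2 and C3 and C4 together: C2 ∪ C3 ∪ C4 = {theta, delta, iota, gamma, nu, kappa, epsilon, alpha, eta} — every point is covered.
Each group has at most 4 points, and 2·4 = 8 < 9 — so at least 3 groups are needed, and 3 is optimal.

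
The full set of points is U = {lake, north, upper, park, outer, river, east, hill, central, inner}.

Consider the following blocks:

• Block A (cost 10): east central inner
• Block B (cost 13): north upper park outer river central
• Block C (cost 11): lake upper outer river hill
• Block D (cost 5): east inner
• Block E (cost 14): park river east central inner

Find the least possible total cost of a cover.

29

B, C, D together cover every point (B ∪ C ∪ D = {lake, north, upper, park, outer, river, east, hill, central, inner}); total cost 13 + 11 + 5 = 29.
No covering selection has total cost below 29.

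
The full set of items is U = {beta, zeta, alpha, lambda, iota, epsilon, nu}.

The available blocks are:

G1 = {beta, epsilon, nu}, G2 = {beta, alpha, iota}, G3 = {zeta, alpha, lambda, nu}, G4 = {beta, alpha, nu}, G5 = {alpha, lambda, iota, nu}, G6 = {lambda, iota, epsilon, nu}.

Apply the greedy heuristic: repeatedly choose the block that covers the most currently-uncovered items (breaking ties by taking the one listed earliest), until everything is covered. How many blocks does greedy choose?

Greedy: pick G3 (covers 4 new) → pick G1 (covers 2 new) → pick G2 (covers 1 new). Total picks: 3.

3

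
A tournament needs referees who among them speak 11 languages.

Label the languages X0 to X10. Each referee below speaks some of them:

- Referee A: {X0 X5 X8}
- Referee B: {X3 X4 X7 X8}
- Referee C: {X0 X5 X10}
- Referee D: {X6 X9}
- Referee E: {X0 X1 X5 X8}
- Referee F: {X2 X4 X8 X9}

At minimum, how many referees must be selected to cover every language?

5

B and C and D and E and F together: B ∪ C ∪ D ∪ E ∪ F = {X0, X1, X2, X3, X4, X5, X6, X7, X8, X9, X10} — every language is covered.
No 4 of the 6 referees cover everything (all 15 combinations miss at least one language), so 5 is optimal.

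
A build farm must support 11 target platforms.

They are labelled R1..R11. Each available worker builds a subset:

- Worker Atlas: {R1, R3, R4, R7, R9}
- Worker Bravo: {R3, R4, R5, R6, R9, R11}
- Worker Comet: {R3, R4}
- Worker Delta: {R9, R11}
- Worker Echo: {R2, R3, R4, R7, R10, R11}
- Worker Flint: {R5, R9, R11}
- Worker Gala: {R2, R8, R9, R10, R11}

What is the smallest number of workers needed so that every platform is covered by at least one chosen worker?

3

Atlas and Bravo and Gala together: Atlas ∪ Bravo ∪ Gala = {R1, R2, R3, R4, R5, R6, R7, R8, R9, R10, R11} — every platform is covered.
Only Atlas contains R1, so Atlas is forced; the remaining 6 platforms need at least 2 more workers (each remaining worker adds at most 4) — so at least 3 workers are needed, and 3 is optimal.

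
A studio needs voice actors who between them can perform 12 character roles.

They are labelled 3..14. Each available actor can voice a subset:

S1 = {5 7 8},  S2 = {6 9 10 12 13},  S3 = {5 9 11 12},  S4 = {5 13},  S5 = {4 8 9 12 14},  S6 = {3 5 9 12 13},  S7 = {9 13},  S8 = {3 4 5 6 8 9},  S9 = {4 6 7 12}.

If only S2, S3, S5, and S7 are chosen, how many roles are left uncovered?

Union of S2, S3, S5, S7 = {4, 5, 6, 8, 9, 10, 11, 12, 13, 14}.
Not covered: 3, 7 — 2 roles.

2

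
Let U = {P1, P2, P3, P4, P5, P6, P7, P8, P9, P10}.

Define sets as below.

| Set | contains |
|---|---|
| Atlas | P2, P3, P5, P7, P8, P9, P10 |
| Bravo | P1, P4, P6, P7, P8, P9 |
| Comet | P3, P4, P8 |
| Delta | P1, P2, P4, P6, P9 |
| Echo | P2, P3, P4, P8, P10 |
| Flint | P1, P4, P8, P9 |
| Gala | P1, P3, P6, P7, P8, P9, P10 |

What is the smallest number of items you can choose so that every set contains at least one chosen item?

2

Take H = {P8, P9}. Each listed set contains at least one of these, so H is a hitting set of size 2.
No single item lies in every set, so at least 2 are needed and 2 is optimal.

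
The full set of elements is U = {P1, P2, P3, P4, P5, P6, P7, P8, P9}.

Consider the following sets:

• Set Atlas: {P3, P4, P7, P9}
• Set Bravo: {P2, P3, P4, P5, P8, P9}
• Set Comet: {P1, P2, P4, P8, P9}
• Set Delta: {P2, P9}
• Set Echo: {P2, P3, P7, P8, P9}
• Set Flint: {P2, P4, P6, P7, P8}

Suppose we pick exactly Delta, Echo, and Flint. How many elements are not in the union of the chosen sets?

Union of Delta, Echo, Flint = {P2, P3, P4, P6, P7, P8, P9}.
Not covered: P1, P5 — 2 elements.

2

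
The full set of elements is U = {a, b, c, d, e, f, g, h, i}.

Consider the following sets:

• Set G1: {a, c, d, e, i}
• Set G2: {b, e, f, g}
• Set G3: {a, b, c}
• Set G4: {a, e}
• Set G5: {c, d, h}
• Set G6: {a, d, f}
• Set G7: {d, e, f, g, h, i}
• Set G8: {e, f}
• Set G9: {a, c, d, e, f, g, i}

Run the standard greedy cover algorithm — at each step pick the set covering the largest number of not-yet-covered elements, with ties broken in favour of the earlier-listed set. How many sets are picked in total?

Greedy: pick G9 (covers 7 new) → pick G2 (covers 1 new) → pick G5 (covers 1 new). Total picks: 3.
(The true minimum cover uses only 2 sets, so greedy is not optimal here.)

3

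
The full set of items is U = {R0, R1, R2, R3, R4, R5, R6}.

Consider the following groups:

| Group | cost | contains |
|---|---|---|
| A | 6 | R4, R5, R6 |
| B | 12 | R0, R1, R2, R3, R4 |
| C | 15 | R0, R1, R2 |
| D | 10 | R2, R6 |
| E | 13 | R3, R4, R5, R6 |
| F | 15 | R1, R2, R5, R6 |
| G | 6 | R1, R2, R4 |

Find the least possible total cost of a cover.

A, B together cover every item (A ∪ B = {R0, R1, R2, R3, R4, R5, R6}); total cost 6 + 12 = 18.
No covering selection has total cost below 18.

18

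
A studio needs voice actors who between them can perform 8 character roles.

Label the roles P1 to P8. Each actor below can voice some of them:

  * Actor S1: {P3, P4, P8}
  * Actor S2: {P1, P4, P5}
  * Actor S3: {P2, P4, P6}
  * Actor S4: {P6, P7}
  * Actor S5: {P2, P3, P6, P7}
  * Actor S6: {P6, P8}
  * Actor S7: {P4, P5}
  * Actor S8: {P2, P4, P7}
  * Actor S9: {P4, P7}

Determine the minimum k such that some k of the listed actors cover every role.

3

Take {S1, S2, S5}. Their union is {P1, P2, P3, P4, P5, P6, P7, P8}, which is all 8 roles.
Only S2 contains P1, so S2 is forced; the remaining 5 roles need at least 2 more actors (each remaining actor adds at most 4) — so at least 3 actors are needed, and 3 is optimal.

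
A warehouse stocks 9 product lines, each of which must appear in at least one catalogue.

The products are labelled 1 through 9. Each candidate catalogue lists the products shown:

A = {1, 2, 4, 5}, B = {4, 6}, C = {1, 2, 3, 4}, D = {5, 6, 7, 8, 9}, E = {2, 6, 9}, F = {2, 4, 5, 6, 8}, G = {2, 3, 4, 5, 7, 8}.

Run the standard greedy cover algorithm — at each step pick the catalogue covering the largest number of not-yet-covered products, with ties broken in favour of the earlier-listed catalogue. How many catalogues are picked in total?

Greedy: pick G (covers 6 new) → pick D (covers 2 new) → pick A (covers 1 new). Total picks: 3.
(The true minimum cover uses only 2 catalogues, so greedy is not optimal here.)

3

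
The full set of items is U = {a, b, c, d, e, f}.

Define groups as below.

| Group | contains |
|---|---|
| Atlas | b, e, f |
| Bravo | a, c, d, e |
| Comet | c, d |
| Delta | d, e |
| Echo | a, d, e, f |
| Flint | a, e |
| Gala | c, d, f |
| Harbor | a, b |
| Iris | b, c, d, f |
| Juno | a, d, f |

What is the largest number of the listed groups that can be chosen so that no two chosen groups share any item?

Gala, Harbor are pairwise disjoint (Gala={c,d,f}; Harbor={a,b}).
Every remaining group overlaps one of these, and no 3 of the listed groups are pairwise disjoint, so 2 is the maximum.

2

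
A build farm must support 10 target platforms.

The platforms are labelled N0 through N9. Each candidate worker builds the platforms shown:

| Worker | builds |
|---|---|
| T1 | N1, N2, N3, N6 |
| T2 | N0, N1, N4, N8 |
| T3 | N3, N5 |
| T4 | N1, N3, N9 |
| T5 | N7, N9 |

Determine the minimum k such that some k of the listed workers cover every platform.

4

T1 and T2 and T3 and T5 together: T1 ∪ T2 ∪ T3 ∪ T5 = {N0, N1, N2, N3, N4, N5, N6, N7, N8, N9} — every platform is covered.
No 3 of the 5 workers cover everything (all 10 combinations miss at least one platform), so 4 is optimal.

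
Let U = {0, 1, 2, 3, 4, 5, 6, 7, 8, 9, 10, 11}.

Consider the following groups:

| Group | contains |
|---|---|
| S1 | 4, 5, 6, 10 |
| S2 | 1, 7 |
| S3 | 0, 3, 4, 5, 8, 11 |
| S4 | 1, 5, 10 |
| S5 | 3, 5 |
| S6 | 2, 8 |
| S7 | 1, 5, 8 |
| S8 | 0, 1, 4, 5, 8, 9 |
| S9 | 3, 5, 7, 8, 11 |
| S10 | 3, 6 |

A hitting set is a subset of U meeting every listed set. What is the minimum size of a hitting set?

4

Take H = {1, 3, 4, 8}. Each listed group contains at least one of these, so H is a hitting set of size 4.
No choice of 3 points meets every group, so 4 is the minimum.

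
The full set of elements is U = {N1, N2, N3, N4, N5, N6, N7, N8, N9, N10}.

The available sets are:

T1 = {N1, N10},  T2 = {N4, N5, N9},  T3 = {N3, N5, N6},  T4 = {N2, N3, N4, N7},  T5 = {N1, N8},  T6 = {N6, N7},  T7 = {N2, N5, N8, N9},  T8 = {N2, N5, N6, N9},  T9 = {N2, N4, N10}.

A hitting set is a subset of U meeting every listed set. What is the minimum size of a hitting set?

The 4 elements {N1, N5, N7, N10} hit every set.
No choice of 3 elements meets every set, so 4 is the minimum.

4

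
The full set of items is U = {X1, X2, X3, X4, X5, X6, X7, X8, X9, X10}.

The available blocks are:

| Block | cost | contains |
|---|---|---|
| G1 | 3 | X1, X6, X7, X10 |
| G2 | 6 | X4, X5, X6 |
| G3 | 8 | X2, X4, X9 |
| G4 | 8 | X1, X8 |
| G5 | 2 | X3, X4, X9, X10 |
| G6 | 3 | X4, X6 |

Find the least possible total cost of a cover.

27

G1, G2, G3, G4, G5 together cover every item (G1 ∪ G2 ∪ G3 ∪ G4 ∪ G5 = {X1, X2, X3, X4, X5, X6, X7, X8, X9, X10}); total cost 3 + 6 + 8 + 8 + 2 = 27.
No covering selection has total cost below 27.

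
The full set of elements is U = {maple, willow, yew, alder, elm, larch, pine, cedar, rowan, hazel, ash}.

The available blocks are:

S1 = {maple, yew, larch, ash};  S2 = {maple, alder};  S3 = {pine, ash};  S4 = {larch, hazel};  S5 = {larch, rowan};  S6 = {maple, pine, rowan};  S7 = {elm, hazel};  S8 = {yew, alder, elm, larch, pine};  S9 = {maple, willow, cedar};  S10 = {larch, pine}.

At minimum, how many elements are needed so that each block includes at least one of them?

H = {maple, elm, larch, ash} meets every block (each contains at least one member of H), and |H| = 4.
The blocks S3, S5, S7, S9 are pairwise disjoint, so any hitting set needs a separate element for each — at least 4. Hence 4 is optimal.

4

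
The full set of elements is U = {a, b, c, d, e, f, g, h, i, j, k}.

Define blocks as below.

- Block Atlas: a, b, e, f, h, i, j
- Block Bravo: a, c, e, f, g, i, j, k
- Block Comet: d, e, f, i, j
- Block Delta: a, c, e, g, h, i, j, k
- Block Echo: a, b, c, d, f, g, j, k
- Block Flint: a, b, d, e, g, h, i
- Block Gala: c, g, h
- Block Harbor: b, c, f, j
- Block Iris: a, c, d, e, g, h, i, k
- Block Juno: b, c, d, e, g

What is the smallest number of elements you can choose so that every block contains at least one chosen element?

Take T = {c, i}. Each listed block contains at least one of these, so T is a hitting set of size 2.
The blocks Comet, Gala are pairwise disjoint, so any hitting set needs a separate element for each — at least 2. Hence 2 is optimal.

2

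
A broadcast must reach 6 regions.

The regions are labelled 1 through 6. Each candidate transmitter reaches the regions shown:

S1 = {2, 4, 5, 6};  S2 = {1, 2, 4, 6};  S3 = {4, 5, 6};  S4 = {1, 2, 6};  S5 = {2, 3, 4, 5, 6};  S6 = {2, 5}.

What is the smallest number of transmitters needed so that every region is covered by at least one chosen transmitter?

2

S2 and S5 together: S2 ∪ S5 = {1, 2, 3, 4, 5, 6} — every region is covered.
No single transmitter has all 6 regions (the largest, S5, has 5), so 2 is optimal.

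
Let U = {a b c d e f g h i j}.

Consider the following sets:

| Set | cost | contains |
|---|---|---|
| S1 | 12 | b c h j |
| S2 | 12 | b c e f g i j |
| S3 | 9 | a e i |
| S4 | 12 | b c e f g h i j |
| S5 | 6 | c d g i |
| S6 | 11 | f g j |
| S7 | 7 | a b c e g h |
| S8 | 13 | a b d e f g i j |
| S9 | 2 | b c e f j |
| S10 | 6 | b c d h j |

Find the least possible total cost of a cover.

S5, S7, S9 together cover every item (S5 ∪ S7 ∪ S9 = {a, b, c, d, e, f, g, h, i, j}); total cost 6 + 7 + 2 = 15.
No covering selection has total cost below 15.

15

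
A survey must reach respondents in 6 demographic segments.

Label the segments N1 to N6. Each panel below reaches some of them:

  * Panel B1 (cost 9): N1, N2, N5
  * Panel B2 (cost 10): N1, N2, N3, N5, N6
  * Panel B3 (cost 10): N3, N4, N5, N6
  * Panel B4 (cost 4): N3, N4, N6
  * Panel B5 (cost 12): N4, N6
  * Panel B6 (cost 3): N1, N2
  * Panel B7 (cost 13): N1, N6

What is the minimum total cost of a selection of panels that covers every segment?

B3, B6 together cover every segment (B3 ∪ B6 = {N1, N2, N3, N4, N5, N6}); total cost 10 + 3 = 13.
The greedy pick B4, B6, B1 costs 16; no covering selection beats 13.

13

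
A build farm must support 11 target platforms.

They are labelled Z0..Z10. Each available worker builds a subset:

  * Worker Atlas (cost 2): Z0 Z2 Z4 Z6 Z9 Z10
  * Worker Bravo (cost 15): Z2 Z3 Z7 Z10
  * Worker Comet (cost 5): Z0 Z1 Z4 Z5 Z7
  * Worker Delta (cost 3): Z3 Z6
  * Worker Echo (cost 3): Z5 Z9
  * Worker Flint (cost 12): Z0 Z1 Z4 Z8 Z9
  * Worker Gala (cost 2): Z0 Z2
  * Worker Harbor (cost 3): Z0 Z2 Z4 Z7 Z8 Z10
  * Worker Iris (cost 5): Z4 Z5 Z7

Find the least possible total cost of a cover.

13

Atlas, Comet, Delta, Harbor together cover every platform (Atlas ∪ Comet ∪ Delta ∪ Harbor = {Z0, Z1, Z2, Z3, Z4, Z5, Z6, Z7, Z8, Z9, Z10}); total cost 2 + 5 + 3 + 3 = 13.
No covering selection has total cost below 13.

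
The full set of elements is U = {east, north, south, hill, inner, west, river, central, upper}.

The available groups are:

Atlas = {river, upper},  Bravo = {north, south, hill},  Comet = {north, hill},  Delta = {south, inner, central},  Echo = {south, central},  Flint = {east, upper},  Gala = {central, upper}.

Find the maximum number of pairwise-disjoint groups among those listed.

Atlas, Comet, Delta are pairwise disjoint (Atlas={river,upper}; Comet={north,hill}; Delta={south,inner,central}).
Every remaining group overlaps one of these, and no 4 of the listed groups are pairwise disjoint, so 3 is the maximum.

3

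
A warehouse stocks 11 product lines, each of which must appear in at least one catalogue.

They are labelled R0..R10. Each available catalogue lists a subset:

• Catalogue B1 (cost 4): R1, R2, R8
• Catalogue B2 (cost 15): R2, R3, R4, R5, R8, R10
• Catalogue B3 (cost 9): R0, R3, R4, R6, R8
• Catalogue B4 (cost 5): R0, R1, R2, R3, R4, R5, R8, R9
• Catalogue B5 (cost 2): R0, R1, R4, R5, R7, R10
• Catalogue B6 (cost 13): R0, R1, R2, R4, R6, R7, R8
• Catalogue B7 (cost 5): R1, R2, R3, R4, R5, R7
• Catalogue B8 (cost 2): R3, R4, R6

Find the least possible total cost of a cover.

9

B4, B5, B8 together cover every product (B4 ∪ B5 ∪ B8 = {R0, R1, R2, R3, R4, R5, R6, R7, R8, R9, R10}); total cost 5 + 2 + 2 = 9.
No covering selection has total cost below 9.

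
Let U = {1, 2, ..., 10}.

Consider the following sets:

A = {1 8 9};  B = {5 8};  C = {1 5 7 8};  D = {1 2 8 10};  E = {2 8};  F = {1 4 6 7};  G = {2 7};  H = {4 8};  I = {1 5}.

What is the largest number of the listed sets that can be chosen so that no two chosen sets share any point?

3

G, H, I are pairwise disjoint (G={2,7}; H={4,8}; I={1,5}).
Every remaining set overlaps one of these, and no 4 of the listed sets are pairwise disjoint, so 3 is the maximum.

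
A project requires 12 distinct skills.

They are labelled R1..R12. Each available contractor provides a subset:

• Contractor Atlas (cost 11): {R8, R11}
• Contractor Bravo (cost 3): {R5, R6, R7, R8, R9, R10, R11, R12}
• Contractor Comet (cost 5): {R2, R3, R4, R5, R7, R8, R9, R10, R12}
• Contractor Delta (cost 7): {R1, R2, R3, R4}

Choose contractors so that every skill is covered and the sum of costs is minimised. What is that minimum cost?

Bravo, Delta together cover every skill (Bravo ∪ Delta = {R1, R2, R3, R4, R5, R6, R7, R8, R9, R10, R11, R12}); total cost 3 + 7 = 10.
The greedy pick Bravo, Comet, Delta costs 15; no covering selection beats 10.

10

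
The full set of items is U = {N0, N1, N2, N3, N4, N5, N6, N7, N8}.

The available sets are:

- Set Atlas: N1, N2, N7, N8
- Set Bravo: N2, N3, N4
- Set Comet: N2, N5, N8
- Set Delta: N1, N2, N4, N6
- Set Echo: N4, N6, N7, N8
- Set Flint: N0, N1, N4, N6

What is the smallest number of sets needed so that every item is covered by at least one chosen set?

Bravo, Comet, Echo, and Flint cover everything between them: the union {N0, N1, N2, N3, N4, N5, N6, N7, N8} is all of U.
No 3 of the 6 sets cover everything (all 20 combinations miss at least one item), so 4 is optimal.

4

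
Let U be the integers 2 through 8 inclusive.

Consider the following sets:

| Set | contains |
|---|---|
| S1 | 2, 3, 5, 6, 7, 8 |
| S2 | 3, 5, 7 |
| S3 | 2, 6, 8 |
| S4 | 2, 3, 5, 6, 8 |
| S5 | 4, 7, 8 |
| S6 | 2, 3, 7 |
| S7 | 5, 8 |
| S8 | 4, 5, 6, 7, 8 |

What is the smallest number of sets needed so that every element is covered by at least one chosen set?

2

S4 and S8 cover everything between them: the union {2, 3, 4, 5, 6, 7, 8} is all of U.
No single set has all 7 elements (the largest, S1, has 6), so 2 is optimal.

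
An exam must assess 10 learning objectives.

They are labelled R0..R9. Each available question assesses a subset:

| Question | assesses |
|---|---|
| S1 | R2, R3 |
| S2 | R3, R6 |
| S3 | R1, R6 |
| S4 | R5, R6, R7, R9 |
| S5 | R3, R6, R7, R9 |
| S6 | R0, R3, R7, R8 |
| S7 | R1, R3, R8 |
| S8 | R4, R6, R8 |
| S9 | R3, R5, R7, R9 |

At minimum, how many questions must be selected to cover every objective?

Take {S1, S3, S6, S8, S9}. Their union is {R0, R1, R2, R3, R4, R5, R6, R7, R8, R9}, which is all 10 objectives.
No 4 of the 9 questions cover everything (all 126 combinations miss at least one objective), so 5 is optimal.

5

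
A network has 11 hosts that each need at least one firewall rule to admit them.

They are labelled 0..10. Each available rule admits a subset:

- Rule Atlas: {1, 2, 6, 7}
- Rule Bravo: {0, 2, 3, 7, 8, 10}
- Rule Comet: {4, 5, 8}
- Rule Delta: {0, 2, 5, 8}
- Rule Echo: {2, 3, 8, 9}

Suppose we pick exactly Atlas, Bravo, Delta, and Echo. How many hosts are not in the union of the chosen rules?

1

Union of Atlas, Bravo, Delta, Echo = {0, 1, 2, 3, 5, 6, 7, 8, 9, 10}.
Not covered: 4 — 1 host.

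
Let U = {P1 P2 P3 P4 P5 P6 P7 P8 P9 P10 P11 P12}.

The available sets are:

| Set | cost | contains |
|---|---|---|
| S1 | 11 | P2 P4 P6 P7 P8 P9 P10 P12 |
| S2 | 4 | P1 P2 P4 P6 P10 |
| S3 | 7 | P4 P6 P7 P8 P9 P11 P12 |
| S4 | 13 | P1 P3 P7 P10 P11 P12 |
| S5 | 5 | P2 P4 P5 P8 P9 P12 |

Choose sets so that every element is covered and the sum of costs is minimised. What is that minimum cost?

22

S2, S4, S5 together cover every element (S2 ∪ S4 ∪ S5 = {P1, P2, P3, P4, P5, P6, P7, P8, P9, P10, P11, P12}); total cost 4 + 13 + 5 = 22.
The greedy pick S2, S5, S3, S4 costs 29; no covering selection beats 22.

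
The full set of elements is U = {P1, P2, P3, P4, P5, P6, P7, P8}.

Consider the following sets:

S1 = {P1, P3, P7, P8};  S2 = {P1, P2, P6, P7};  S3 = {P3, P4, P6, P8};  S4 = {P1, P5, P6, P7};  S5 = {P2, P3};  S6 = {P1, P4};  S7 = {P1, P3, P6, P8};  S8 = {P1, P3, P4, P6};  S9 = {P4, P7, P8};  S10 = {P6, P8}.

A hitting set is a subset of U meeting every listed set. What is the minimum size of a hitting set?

3

Take H = {P3, P4, P6}. Each listed set contains at least one of these, so H is a hitting set of size 3.
The sets S5, S6, S10 are pairwise disjoint, so any hitting set needs a separate element for each — at least 3. Hence 3 is optimal.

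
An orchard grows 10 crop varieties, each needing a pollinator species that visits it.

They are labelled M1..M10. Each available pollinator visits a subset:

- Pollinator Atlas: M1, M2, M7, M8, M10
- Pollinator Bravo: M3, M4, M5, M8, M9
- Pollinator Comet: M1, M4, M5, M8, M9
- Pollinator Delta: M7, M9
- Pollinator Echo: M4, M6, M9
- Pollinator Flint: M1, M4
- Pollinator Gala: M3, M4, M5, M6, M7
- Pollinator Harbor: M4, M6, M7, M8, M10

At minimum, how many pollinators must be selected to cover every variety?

3

Atlas and Bravo and Gala together: Atlas ∪ Bravo ∪ Gala = {M1, M2, M3, M4, M5, M6, M7, M8, M9, M10} — every variety is covered.
Only Atlas contains M2, so Atlas is forced; the remaining 5 varieties need at least 2 more pollinators (each remaining pollinator adds at most 4) — so at least 3 pollinators are needed, and 3 is optimal.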